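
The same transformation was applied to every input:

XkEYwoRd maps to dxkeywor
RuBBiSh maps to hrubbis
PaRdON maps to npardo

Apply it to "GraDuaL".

lgradua

What's happening: move the last character to the front, then convert every letter to lowercase.
Applying both steps to "GraDuaL": "LGraDua", then "lgradua".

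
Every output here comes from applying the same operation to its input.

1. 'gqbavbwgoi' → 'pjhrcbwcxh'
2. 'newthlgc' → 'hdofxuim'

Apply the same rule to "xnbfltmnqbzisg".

The transformation: move the last 2 characters to the front (rotate right by 2), then shift every letter 1 place forward in the alphabet (wrapping around).
"xnbfltmnqbzisg" → "sgxnbfltmnqbzi" → "thyocgmunorcaj".

thyocgmunorcaj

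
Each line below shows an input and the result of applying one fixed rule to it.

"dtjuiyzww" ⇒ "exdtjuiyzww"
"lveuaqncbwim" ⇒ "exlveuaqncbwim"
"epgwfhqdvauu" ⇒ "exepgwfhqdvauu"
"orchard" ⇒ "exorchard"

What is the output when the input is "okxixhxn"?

The transformation: prepend "ex".
"okxixhxn" → "exokxixhxn".

exokxixhxn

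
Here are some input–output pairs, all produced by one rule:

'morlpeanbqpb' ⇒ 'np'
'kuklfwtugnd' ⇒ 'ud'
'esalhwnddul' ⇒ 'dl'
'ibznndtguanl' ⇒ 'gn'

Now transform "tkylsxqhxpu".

hu

Rule — keep one character in every 3, starting at position 2 (positions 2nd, 5th, 8th, ...), then keep only the last 2 characters.
Applying both steps to "tkylsxqhxpu": "kshu", then "hu".
(Check on "kuklfwtugnd": → "ufud" → "ud" ✓)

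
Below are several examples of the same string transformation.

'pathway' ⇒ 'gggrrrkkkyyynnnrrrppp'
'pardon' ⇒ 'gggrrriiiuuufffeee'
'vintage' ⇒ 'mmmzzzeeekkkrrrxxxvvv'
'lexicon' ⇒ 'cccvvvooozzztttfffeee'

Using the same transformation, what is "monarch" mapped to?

dddfffeeerrriiitttyyy

Each output is the input with this applied: repeat every character 3 times, then shift every letter 9 places backward in the alphabet (wrapping around).
Applying that to "monarch" gives "dddfffeeerrriiitttyyy".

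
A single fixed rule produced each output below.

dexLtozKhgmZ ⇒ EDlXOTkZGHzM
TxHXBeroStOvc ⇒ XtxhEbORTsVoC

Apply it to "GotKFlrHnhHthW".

In each case the input is transformed by: flip the case of every letter, then swap each adjacent pair of characters (1↔2, 3↔4, ...).
On "GotKFlrHnhHthW" that produces "OgkTLfhRHNThwH".

OgkTLfhRHNThwH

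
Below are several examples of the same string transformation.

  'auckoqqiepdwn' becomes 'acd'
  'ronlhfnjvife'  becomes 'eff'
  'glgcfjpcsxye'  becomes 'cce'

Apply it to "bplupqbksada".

The rule is to sort the characters into alphabetical order, then keep only the first 3 characters.
On "bplupqbksada" that produces "aab".

aab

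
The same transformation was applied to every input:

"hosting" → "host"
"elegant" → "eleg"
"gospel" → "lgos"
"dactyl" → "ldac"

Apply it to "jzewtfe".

Rule — move the last 3 characters to the front (rotate right by 3), then keep only the last 4 characters.
On "jzewtfe" that produces "jzew".

jzew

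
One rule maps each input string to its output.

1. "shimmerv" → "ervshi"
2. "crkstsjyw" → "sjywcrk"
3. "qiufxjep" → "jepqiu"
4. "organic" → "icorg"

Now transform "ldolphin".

Rule — move the first 3 characters to the end (rotate left by 3), then delete the first 2 characters.
For "ldolphin", step one produces "lphinldo"; step two turns that into "hinldo".
(Check on "shimmerv": → "mmervshi" → "ervshi" ✓)

hinldo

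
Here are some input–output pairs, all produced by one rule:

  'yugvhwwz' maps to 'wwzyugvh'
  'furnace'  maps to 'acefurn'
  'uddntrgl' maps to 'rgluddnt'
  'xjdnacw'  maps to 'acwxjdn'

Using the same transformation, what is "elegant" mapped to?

anteleg

Rule — move the last 3 characters to the front (rotate right by 3).
Applying that to "elegant" gives "anteleg".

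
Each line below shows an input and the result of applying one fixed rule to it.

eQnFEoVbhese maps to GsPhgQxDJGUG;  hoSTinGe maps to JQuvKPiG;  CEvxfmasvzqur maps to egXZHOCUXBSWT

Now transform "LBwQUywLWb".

ndYswAYnyD

The pattern: flip the case of every letter, then shift every letter 2 places forward in the alphabet (wrapping around).
On "LBwQUywLWb": the first step gives "lbWquYWlwB", and the second then gives "ndYswAYnyD".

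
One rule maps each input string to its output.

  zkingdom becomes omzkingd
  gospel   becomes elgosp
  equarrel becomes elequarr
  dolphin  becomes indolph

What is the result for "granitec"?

In each case the input is transformed by: move the last 2 characters to the front (rotate right by 2).
"granitec" → "ecgranit".

ecgranit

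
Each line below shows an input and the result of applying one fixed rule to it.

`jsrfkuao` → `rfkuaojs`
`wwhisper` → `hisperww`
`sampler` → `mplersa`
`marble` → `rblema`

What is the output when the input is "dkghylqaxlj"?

The transformation: move the first 2 characters to the end (rotate left by 2).
Applying that to "dkghylqaxlj" gives "ghylqaxljdk".

ghylqaxljdk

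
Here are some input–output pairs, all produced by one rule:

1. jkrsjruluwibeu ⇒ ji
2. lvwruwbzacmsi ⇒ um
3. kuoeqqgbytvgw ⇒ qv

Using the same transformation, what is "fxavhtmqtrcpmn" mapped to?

The rule is to keep every other character starting from the first (positions 1st, 3rd, 5th, ...), then keep one character in every 3, starting at position 3 (positions 3rd, 6th, 9th, ...).
On "fxavhtmqtrcpmn": the first step gives "fahmtcm", and the second then gives "hc".

hc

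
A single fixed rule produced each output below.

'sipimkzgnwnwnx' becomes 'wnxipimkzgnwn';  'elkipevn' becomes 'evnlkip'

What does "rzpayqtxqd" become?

Each output is the input with this applied: delete the first character, then move the last 3 characters to the front (rotate right by 3).
Applying both steps to "rzpayqtxqd": "zpayqtxqd", then "xqdzpayqt".

xqdzpayqt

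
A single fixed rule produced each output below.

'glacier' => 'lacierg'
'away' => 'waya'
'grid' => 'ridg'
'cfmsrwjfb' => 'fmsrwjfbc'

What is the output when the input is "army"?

rmya

The rule is to move the first character to the end.
"army" → "rmya".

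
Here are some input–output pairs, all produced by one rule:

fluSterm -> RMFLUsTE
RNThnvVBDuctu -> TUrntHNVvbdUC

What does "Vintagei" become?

The transformation: move the last 2 characters to the front (rotate right by 2), then flip the case of every letter.
On "Vintagei": the first step gives "eiVintag", and the second then gives "EIvINTAG".

EIvINTAG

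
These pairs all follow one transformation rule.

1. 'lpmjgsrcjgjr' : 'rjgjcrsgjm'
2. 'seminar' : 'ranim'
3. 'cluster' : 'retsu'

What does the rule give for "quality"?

The rule is to delete the first 2 characters, then reverse the string.
For "quality", step one produces "ality"; step two turns that into "ytila".

ytila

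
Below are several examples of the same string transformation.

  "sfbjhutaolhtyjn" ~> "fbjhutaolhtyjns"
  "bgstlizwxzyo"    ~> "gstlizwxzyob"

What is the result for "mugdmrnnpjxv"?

ugdmrnnpjxvm

Rule — move the first character to the end.
Doing the same to "mugdmrnnpjxv": "ugdmrnnpjxvm".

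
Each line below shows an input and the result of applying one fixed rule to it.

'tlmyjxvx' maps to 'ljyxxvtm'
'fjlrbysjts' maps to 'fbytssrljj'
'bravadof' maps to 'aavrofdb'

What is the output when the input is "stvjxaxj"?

The transformation: sort the characters into reverse alphabetical order, then move the last 2 characters to the front (rotate right by 2).
Working it through for "stvjxaxj": intermediate "xxvtsjja", final "jaxxvtsj".

jaxxvtsj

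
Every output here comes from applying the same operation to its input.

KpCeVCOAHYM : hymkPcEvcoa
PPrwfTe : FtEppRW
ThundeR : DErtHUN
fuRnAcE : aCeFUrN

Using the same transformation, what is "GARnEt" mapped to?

NeTgar

Looking at the pairs, the operation is to move the last 3 characters to the front (rotate right by 3), then flip the case of every letter.
"GARnEt" → "nEtGAR" → "NeTgar".
(Check on "PPrwfTe": → "fTePPrw" → "FtEppRW" ✓)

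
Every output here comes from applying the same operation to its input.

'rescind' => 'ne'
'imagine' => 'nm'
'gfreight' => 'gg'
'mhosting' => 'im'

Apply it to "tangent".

Each output is the input with this applied: move the first 3 characters to the end (rotate left by 3), then keep one character in every 3, starting at position 3 (positions 3rd, 6th, 9th, ...).
Applying that to "tangent" gives "na".
(Check on "rescind": → "cindres" → "ne" ✓)

na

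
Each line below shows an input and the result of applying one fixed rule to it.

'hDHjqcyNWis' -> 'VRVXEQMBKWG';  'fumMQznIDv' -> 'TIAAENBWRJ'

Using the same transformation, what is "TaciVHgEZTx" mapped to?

Rule — shift every letter 12 places backward in the alphabet (wrapping around), then convert every letter to uppercase.
Starting from "TaciVHgEZTx": after the first operation, "HoqwJVuSNHl"; after the second, "HOQWJVUSNHL".

HOQWJVUSNHL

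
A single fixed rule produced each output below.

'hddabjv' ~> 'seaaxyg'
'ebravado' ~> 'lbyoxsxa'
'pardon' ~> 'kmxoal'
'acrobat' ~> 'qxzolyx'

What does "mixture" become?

The transformation: shift every letter 3 places backward in the alphabet (wrapping around), then move the last character to the front.
"mixture" → "jfuqrob" → "bjfuqro".

bjfuqro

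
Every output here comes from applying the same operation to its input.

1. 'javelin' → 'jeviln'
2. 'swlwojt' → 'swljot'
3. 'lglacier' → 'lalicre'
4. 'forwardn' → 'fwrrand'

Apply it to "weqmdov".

Rule — swap each adjacent pair of characters (1↔2, 3↔4, ...), then delete the first character.
Working it through for "weqmdov": intermediate "ewmqodv", final "wmqodv".

wmqodv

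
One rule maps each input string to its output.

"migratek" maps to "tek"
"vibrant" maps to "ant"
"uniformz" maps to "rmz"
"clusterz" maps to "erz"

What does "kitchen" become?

Looking at the pairs, the operation is to keep only the last 3 characters.
"kitchen" → "hen".

hen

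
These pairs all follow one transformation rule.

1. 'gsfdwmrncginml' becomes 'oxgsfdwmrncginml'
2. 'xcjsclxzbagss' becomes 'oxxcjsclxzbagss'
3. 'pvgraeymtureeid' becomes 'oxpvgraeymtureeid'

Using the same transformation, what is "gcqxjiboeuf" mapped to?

oxgcqxjiboeuf

Looking at the pairs, the operation is to prepend "ox".
Applying that to "gcqxjiboeuf" gives "oxgcqxjiboeuf".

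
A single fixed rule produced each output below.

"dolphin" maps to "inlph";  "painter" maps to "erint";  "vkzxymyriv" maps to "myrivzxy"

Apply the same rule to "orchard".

rdcha

Each output is the input with this applied: delete the first 2 characters, then move the first 3 characters to the end (rotate left by 3).
On "orchard": the first step gives "chard", and the second then gives "rdcha".
(Check on "vkzxymyriv": → "zxymyriv" → "myrivzxy" ✓)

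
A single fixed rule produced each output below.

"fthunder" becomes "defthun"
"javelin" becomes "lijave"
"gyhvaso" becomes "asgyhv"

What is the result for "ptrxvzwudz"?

udptrxvzw

Looking at the pairs, the operation is to delete the last character, then move the last 2 characters to the front (rotate right by 2).
Applying that to "ptrxvzwudz" gives "udptrxvzw".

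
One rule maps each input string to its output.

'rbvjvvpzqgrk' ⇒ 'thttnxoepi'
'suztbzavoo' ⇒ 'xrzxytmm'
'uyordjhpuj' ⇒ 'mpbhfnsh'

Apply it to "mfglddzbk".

What's happening: delete the first 2 characters, then shift every letter 2 places backward in the alphabet (wrapping around).
Applying both steps to "mfglddzbk": "glddzbk", then "ejbbxzi".

ejbbxzi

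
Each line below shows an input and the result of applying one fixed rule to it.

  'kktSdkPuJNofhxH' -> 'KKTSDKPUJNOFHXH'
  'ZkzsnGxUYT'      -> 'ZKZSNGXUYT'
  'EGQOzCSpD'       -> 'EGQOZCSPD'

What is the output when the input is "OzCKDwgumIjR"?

In each case the input is transformed by: convert every letter to uppercase.
Doing the same to "OzCKDwgumIjR": "OZCKDWGUMIJR".

OZCKDWGUMIJR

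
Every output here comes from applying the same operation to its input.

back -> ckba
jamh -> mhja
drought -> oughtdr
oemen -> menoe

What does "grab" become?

In each case the input is transformed by: move the first 2 characters to the end (rotate left by 2).
Applying that to "grab" gives "abgr".

abgr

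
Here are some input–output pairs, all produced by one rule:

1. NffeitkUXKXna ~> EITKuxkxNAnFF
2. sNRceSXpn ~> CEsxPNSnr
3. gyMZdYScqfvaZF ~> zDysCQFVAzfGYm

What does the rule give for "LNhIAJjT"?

The rule is to move the first 3 characters to the end (rotate left by 3), then flip the case of every letter.
Working it through for "LNhIAJjT": intermediate "IAJjTLNh", final "iajJtlnH".
(Check on "sNRceSXpn": → "ceSXpnsNR" → "CEsxPNSnr" ✓)

iajJtlnH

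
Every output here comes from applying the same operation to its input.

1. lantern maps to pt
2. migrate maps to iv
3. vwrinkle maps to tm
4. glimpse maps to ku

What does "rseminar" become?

The transformation: shift every letter 2 places forward in the alphabet (wrapping around), then keep one character in every 3, starting at position 3 (positions 3rd, 6th, 9th, ...).
Applying both steps to "rseminar": "tugokpct", then "gp".

gp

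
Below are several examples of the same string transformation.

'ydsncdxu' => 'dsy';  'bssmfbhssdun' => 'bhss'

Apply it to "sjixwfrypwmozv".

ioswz

What's happening: sort the characters into alphabetical order, then keep one character in every 3, starting at position 2 (positions 2nd, 5th, 8th, ...).
For "sjixwfrypwmozv", step one produces "fijmoprsvwwxyz"; step two turns that into "ioswz".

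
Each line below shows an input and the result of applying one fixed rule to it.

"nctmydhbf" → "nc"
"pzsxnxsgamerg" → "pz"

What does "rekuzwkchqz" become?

re

Each output is the input with this applied: keep only the first 2 characters.
On "rekuzwkchqz" that produces "re".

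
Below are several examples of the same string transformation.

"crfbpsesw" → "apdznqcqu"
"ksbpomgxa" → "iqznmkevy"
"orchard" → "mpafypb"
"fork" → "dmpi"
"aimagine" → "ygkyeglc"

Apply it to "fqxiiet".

dovggcr

Rule — shift every letter 2 places backward in the alphabet (wrapping around).
Doing the same to "fqxiiet": "dovggcr".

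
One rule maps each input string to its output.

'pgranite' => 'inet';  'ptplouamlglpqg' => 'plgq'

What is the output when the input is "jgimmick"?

imkc

What's happening: swap each adjacent pair of characters (1↔2, 3↔4, ...), then keep only the last 4 characters.
"jgimmick" → "imkc".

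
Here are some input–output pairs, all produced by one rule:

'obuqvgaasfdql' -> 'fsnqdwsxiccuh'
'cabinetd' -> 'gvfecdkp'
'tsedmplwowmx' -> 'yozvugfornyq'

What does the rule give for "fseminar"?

pcthugok

The pattern: move the last 3 characters to the front (rotate right by 3), then shift every letter 2 places forward in the alphabet (wrapping around).
Starting from "fseminar": after the first operation, "narfsemi"; after the second, "pcthugok".
(Check on "cabinetd": → "etdcabin" → "gvfecdkp" ✓)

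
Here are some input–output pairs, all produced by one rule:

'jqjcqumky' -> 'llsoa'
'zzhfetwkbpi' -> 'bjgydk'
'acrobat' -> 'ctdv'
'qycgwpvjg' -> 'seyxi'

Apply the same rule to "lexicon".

Rule — keep every other character starting from the first (positions 1st, 3rd, 5th, ...), then shift every letter 2 places forward in the alphabet (wrapping around).
On "lexicon": the first step gives "lxcn", and the second then gives "nzep".

nzep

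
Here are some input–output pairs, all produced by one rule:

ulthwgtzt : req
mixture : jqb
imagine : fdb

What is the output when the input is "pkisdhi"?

mpf

Looking at the pairs, the operation is to keep one character in every 3, starting at position 1 (positions 1st, 4th, 7th, ...), then shift every letter 3 places backward in the alphabet (wrapping around).
Working it through for "pkisdhi": intermediate "psi", final "mpf".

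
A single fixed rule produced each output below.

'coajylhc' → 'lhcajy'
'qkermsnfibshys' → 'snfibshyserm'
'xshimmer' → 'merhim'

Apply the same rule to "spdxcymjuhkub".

ymjuhkubdxc

What's happening: delete the first 2 characters, then move the first 3 characters to the end (rotate left by 3).
Applying both steps to "spdxcymjuhkub": "dxcymjuhkub", then "ymjuhkubdxc".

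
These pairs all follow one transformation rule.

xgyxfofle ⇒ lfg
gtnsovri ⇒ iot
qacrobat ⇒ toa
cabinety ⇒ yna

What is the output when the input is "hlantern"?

ntl

The rule is to keep one character in every 3, starting at position 2 (positions 2nd, 5th, 8th, ...), then reverse the string.
Applying both steps to "hlantern": "ltn", then "ntl".
(Check on "gtnsovri": → "toi" → "iot" ✓)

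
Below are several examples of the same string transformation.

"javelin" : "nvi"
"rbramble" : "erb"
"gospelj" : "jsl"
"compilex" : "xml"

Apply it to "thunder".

Looking at the pairs, the operation is to move the last character to the front, then keep one character in every 3, starting at position 1 (positions 1st, 4th, 7th, ...).
"thunder" → "rue".

rue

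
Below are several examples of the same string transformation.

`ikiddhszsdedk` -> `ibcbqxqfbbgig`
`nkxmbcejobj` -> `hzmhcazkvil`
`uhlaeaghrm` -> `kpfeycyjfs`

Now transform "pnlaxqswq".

ouqovyjln

The rule is to shift every letter 2 places backward in the alphabet (wrapping around), then reverse the string.
Working it through for "pnlaxqswq": intermediate "nljyvoquo", final "ouqovyjln".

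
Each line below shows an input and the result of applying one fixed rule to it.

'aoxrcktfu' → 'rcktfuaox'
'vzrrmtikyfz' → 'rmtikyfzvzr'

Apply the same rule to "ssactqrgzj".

ctqrgzjssa

What's happening: move the first 3 characters to the end (rotate left by 3).
Doing the same to "ssactqrgzj": "ctqrgzjssa".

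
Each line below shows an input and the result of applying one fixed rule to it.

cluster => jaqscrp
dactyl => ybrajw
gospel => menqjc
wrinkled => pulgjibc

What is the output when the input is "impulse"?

In each case the input is transformed by: swap each adjacent pair of characters (1↔2, 3↔4, ...), then shift every letter 2 places backward in the alphabet (wrapping around).
For "impulse", step one produces "miupsle"; step two turns that into "kgsnqjc".

kgsnqjc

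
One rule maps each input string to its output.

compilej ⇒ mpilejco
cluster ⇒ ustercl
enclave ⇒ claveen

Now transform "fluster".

usterfl

In each case the input is transformed by: move the first 2 characters to the end (rotate left by 2).
"fluster" → "usterfl".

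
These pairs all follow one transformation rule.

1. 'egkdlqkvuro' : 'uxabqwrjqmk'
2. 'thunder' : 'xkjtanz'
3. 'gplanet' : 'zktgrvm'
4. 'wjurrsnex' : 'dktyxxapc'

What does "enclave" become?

In each case the input is transformed by: shift every letter 6 places forward in the alphabet (wrapping around), then reverse the string.
On "enclave": the first step gives "ktirgbk", and the second then gives "kbgritk".
(Check on "thunder": → "znatjkx" → "xkjtanz" ✓)

kbgritk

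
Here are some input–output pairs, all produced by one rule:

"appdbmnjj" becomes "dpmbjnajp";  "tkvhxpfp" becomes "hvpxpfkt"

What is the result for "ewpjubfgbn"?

Each output is the input with this applied: move the first 2 characters to the end (rotate left by 2), then swap each adjacent pair of characters (1↔2, 3↔4, ...).
"ewpjubfgbn" → "pjubfgbnew" → "jpbugfnbwe".

jpbugfnbwe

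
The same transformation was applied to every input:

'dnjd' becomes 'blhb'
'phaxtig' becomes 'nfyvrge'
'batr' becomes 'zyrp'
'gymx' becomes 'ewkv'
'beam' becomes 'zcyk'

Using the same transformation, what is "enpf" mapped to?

clnd

What's happening: shift every letter 2 places backward in the alphabet (wrapping around).
For "enpf" the result is "clnd".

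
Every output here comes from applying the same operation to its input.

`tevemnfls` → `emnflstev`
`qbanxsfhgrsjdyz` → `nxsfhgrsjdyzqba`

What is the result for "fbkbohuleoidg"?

The rule is to move the first 3 characters to the end (rotate left by 3).
For "fbkbohuleoidg" the result is "bohuleoidgfbk".

bohuleoidgfbk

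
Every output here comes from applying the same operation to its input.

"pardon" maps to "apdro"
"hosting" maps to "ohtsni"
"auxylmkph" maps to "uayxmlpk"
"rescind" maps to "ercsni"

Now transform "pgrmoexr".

gpmreox

The pattern: delete the last character, then swap each adjacent pair of characters (1↔2, 3↔4, ...).
"pgrmoexr" → "pgrmoex" → "gpmreox".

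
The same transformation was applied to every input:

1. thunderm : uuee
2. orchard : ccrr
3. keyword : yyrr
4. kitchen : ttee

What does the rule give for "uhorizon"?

The transformation: keep one character in every 3, starting at position 3 (positions 3rd, 6th, 9th, ...), then double every character.
So "uhorizon" becomes "oozz".

oozz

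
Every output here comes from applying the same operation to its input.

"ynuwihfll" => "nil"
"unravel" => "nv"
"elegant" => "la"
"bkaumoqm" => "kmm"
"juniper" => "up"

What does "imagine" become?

What's happening: keep one character in every 3, starting at position 2 (positions 2nd, 5th, 8th, ...).
Doing the same to "imagine": "mi".

mi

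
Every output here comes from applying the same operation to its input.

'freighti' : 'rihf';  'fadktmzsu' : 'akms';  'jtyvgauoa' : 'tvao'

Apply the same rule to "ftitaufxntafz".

ttuxtf

Each output is the input with this applied: swap the first and last characters, then keep every other character starting from the second (positions 2nd, 4th, 6th, ...).
For "ftitaufxntafz", step one produces "ztitaufxntaff"; step two turns that into "ttuxtf".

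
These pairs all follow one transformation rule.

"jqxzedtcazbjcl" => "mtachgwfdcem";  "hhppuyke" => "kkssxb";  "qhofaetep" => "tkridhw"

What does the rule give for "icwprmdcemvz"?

lfzsupgfhp

The pattern: shift every letter 3 places forward in the alphabet (wrapping around), then delete the last 2 characters.
"icwprmdcemvz" → "lfzsupgfhpyc" → "lfzsupgfhp".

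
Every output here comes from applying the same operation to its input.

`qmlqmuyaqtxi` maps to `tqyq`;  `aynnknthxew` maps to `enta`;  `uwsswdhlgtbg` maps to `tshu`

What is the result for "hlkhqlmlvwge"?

The rule is to keep one character in every 3, starting at position 1 (positions 1st, 4th, 7th, ...), then swap the first and last characters.
Applying both steps to "hlkhqlmlvwge": "hhmw", then "whmh".

whmh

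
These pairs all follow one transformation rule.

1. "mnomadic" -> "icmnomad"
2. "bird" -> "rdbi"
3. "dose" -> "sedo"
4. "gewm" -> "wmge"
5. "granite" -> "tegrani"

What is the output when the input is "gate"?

Rule — move the last 2 characters to the front (rotate right by 2).
Doing the same to "gate": "tega".

tega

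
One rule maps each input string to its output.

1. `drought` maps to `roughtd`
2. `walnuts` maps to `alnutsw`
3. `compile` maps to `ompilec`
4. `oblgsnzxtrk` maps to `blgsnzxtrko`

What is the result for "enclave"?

In each case the input is transformed by: move the first character to the end.
"enclave" → "nclavee".

nclavee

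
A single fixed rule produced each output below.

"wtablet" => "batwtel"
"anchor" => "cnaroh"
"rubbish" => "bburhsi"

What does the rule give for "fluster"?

Looking at the pairs, the operation is to move the last 3 characters to the front (rotate right by 3), then reverse the string.
"fluster" → "sulfret".

sulfret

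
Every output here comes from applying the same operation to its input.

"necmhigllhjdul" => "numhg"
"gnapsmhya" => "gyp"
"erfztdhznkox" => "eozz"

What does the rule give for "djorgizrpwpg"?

dprr

What's happening: take characters alternately from the front and the back (1st, last, 2nd, 2nd-last, ...), then keep one character in every 3, starting at position 1 (positions 1st, 4th, 7th, ...).
For "djorgizrpwpg", step one produces "dgjpowrpgriz"; step two turns that into "dprr".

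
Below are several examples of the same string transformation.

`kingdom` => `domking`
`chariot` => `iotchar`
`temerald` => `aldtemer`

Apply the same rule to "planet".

netpla

Each output is the input with this applied: move the last 3 characters to the front (rotate right by 3).
So "planet" becomes "netpla".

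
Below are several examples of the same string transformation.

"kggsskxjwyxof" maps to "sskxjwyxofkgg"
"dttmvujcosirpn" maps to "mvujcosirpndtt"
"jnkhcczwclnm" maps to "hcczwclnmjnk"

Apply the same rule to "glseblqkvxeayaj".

eblqkvxeayajgls

The pattern: move the first 3 characters to the end (rotate left by 3).
On "glseblqkvxeayaj" that produces "eblqkvxeayajgls".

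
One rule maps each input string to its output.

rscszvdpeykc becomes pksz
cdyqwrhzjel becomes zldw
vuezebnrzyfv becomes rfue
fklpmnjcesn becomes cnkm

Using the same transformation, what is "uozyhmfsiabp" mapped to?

Looking at the pairs, the operation is to keep one character in every 3, starting at position 2 (positions 2nd, 5th, 8th, ...), then move the last 2 characters to the front (rotate right by 2).
"uozyhmfsiabp" → "ohsb" → "sboh".

sboh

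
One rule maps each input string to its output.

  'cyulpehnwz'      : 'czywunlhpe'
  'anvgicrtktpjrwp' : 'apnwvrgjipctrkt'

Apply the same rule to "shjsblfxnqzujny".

Rule — take characters alternately from the front and the back (1st, last, 2nd, 2nd-last, ...).
"shjsblfxnqzujny" → "syhnjjsubzlqfnx".

syhnjjsubzlqfnx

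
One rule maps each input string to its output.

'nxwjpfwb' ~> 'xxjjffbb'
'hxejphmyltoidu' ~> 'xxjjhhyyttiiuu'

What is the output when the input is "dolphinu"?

What's happening: keep every other character starting from the second (positions 2nd, 4th, 6th, ...), then double every character.
"dolphinu" → "opiu" → "ooppiiuu".

ooppiiuu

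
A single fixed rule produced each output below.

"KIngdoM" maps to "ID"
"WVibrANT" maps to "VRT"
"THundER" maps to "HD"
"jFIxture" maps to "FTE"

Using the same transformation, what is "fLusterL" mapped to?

The rule is to keep one character in every 3, starting at position 2 (positions 2nd, 5th, 8th, ...), then convert every letter to uppercase.
Starting from "fLusterL": after the first operation, "LtL"; after the second, "LTL".
(Check on "jFIxture": → "Fte" → "FTE" ✓)

LTL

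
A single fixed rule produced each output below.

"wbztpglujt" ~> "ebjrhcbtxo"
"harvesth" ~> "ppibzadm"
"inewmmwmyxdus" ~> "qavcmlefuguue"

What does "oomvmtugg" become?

Rule — shift every letter 8 places forward in the alphabet (wrapping around), then take characters alternately from the front and the back (1st, last, 2nd, 2nd-last, ...).
"oomvmtugg" → "wwudubcoo" → "wowoucdbu".
(Check on "inewmmwmyxdus": → "qvmeuueugflca" → "qavcmlefuguue" ✓)

wowoucdbu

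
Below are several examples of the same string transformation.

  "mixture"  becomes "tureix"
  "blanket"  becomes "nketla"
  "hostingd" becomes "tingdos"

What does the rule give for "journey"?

rneyou

The pattern: delete the first character, then move the first 2 characters to the end (rotate left by 2).
Working it through for "journey": intermediate "ourney", final "rneyou".
(Check on "hostingd": → "ostingd" → "tingdos" ✓)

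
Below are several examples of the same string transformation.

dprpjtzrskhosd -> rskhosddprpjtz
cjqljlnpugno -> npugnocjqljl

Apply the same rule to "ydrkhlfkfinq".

fkfinqydrkhl

The pattern: swap the front and back halves of the string.
"ydrkhlfkfinq" → "fkfinqydrkhl".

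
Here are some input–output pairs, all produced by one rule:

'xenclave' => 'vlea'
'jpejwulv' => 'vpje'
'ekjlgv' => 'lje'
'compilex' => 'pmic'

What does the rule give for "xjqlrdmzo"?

In each case the input is transformed by: sort the characters into reverse alphabetical order, then keep every other character starting from the second (positions 2nd, 4th, 6th, ...).
"xjqlrdmzo" → "zxrqomljd" → "xqmj".

xqmj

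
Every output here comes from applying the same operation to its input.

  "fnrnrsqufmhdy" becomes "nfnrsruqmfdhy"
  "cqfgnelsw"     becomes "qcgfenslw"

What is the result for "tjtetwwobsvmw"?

jtetwtowsbmvw

In each case the input is transformed by: swap each adjacent pair of characters (1↔2, 3↔4, ...).
For "tjtetwwobsvmw" the result is "jtetwtowsbmvw".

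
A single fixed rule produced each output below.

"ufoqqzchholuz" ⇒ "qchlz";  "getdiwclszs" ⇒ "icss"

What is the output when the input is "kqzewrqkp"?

wqp

What's happening: keep every other character starting from the first (positions 1st, 3rd, 5th, ...), then delete the first 2 characters.
On "kqzewrqkp": the first step gives "kzwqp", and the second then gives "wqp".
(Check on "getdiwclszs": → "gticss" → "icss" ✓)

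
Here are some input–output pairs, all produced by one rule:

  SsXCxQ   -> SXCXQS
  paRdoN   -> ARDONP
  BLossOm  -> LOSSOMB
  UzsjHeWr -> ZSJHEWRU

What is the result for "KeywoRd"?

EYWORDK

The pattern: move the first character to the end, then convert every letter to uppercase.
On "KeywoRd": the first step gives "eywoRdK", and the second then gives "EYWORDK".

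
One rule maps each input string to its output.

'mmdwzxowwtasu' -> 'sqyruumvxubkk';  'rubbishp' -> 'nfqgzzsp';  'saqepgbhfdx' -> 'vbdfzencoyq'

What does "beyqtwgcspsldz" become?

xbjqnqaeurowcz

Rule — shift every letter 2 places backward in the alphabet (wrapping around), then reverse the string.
"beyqtwgcspsldz" → "xbjqnqaeurowcz".
(Check on "saqepgbhfdx": → "qyocnezfdbv" → "vbdfzencoyq" ✓)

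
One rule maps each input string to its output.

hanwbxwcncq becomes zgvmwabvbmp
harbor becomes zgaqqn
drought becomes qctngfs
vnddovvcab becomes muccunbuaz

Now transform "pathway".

zogszvx

What's happening: swap each adjacent pair of characters (1↔2, 3↔4, ...), then shift every letter 1 place backward in the alphabet (wrapping around).
Starting from "pathway": after the first operation, "aphtawy"; after the second, "zogszvx".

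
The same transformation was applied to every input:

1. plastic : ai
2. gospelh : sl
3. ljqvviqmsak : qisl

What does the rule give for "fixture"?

xr

Looking at the pairs, the operation is to move the first character to the end, then keep one character in every 3, starting at position 2 (positions 2nd, 5th, 8th, ...).
Applying that to "fixture" gives "xr".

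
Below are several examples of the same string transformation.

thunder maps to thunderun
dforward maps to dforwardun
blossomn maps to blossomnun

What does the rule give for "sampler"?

samplerun

The pattern: append "un".
"sampler" → "samplerun".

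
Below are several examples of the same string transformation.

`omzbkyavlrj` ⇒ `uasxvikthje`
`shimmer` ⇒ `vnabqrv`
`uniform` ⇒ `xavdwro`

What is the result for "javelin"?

urwsjen

Each output is the input with this applied: shift every letter 9 places forward in the alphabet (wrapping around), then move the last 3 characters to the front (rotate right by 3).
For "javelin", step one produces "sjenurw"; step two turns that into "urwsjen".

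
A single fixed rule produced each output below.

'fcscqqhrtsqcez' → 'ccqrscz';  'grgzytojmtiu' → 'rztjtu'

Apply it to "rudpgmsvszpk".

The rule is to keep every other character starting from the second (positions 2nd, 4th, 6th, ...).
For "rudpgmsvszpk" the result is "upmvzk".

upmvzk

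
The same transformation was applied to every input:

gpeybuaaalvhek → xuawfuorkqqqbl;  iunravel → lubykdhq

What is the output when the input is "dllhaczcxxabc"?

Looking at the pairs, the operation is to move the last 3 characters to the front (rotate right by 3), then shift every letter 10 places backward in the alphabet (wrapping around).
Applying both steps to "dllhaczcxxabc": "abcdllhaczcxx", then "qrstbbxqspsnn".

qrstbbxqspsnn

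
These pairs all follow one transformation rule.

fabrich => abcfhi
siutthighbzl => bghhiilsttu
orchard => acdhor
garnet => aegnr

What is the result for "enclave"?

Each output is the input with this applied: sort the characters into alphabetical order, then delete the last character.
For "enclave", step one produces "aceelnv"; step two turns that into "aceeln".

aceeln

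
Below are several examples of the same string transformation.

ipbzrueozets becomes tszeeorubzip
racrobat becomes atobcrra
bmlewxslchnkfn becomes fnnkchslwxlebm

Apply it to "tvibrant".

Each output is the input with this applied: swap each adjacent pair of characters (1↔2, 3↔4, ...), then reverse the string.
Applying that to "tvibrant" gives "ntraibtv".

ntraibtv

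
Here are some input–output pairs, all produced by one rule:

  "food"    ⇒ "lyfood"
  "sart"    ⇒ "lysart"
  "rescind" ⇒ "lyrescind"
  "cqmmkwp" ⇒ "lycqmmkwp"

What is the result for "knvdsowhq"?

The rule is to prepend "ly".
On "knvdsowhq" that produces "lyknvdsowhq".

lyknvdsowhq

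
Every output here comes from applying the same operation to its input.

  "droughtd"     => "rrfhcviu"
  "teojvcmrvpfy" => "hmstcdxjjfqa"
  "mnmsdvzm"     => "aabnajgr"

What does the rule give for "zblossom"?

Rule — shift every letter 12 places backward in the alphabet (wrapping around), then take characters alternately from the front and the back (1st, last, 2nd, 2nd-last, ...).
Starting from "zblossom": after the first operation, "npzcggca"; after the second, "napczgcg".
(Check on "droughtd": → "rfciuvhr" → "rrfhcviu" ✓)

napczgcg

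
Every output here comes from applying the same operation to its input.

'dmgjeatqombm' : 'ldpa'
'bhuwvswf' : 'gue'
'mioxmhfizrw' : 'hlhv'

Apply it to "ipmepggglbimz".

oofh

In each case the input is transformed by: shift every letter 1 place backward in the alphabet (wrapping around), then keep one character in every 3, starting at position 2 (positions 2nd, 5th, 8th, ...).
"ipmepggglbimz" → "holdofffkahly" → "oofh".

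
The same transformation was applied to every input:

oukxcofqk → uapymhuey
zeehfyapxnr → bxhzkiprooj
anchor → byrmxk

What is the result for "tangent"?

In each case the input is transformed by: reverse the string, then shift every letter 10 places forward in the alphabet (wrapping around).
Applying both steps to "tangent": "tnegnat", then "dxoqxkd".

dxoqxkd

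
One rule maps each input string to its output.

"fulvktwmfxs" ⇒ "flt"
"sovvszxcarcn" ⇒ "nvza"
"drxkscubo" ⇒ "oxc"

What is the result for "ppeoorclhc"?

her

What's happening: keep one character in every 3, starting at position 3 (positions 3rd, 6th, 9th, ...), then move the last character to the front.
Applying both steps to "ppeoorclhc": "erh", then "her".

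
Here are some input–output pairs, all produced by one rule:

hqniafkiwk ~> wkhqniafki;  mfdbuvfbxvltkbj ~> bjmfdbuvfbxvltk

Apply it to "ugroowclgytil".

ilugroowclgyt

What's happening: move the last 2 characters to the front (rotate right by 2).
Applying that to "ugroowclgytil" gives "ilugroowclgyt".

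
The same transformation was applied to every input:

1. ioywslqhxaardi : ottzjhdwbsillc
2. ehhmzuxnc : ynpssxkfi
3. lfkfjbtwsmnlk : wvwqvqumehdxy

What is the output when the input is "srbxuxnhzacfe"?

qpdcmifiyskln

Looking at the pairs, the operation is to shift every letter 11 places forward in the alphabet (wrapping around), then move the last 2 characters to the front (rotate right by 2).
Applying both steps to "srbxuxnhzacfe": "dcmifiysklnqp", then "qpdcmifiyskln".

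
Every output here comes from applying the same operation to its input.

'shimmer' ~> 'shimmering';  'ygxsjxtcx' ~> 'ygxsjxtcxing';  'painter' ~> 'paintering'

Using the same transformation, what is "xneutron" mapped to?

xneutroning

The pattern: append "ing".
On "xneutron" that produces "xneutroning".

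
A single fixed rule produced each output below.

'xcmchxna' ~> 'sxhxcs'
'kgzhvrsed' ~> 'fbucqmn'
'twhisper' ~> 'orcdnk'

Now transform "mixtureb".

hdsopm

The rule is to shift every letter 5 places backward in the alphabet (wrapping around), then delete the last 2 characters.
"mixtureb" → "hdsopmzw" → "hdsopm".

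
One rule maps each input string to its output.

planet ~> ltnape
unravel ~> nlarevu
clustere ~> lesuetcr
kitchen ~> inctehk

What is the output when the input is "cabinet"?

What's happening: swap the first and last characters, then swap each adjacent pair of characters (1↔2, 3↔4, ...).
For "cabinet", step one produces "tabinec"; step two turns that into "atibenc".
(Check on "kitchen": → "nitchek" → "inctehk" ✓)

atibenc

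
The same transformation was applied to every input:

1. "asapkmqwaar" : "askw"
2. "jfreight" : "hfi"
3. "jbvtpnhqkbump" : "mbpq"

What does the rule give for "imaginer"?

Rule — move the last 3 characters to the front (rotate right by 3), then keep one character in every 3, starting at position 2 (positions 2nd, 5th, 8th, ...).
Applying both steps to "imaginer": "nerimagi", then "emi".

emi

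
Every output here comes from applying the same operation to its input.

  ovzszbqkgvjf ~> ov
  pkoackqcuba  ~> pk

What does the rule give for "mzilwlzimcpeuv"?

The transformation: keep only the first 2 characters.
Applying that to "mzilwlzimcpeuv" gives "mz".

mz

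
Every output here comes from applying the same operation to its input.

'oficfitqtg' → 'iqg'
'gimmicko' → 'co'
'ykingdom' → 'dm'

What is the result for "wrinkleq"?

What's happening: keep every other character starting from the second (positions 2nd, 4th, 6th, ...), then delete the first 2 characters.
Starting from "wrinkleq": after the first operation, "rnlq"; after the second, "lq".

lq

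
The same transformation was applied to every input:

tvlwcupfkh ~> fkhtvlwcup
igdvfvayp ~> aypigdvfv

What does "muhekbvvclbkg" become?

bkgmuhekbvvcl

Rule — move the last 3 characters to the front (rotate right by 3).
Applying that to "muhekbvvclbkg" gives "bkgmuhekbvvcl".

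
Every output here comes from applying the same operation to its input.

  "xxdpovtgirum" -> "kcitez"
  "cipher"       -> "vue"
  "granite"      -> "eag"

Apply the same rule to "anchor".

aue

In each case the input is transformed by: shift every letter 13 places forward in the alphabet (wrapping around) — i.e. ROT13, then keep every other character starting from the second (positions 2nd, 4th, 6th, ...).
For "anchor" the result is "aue".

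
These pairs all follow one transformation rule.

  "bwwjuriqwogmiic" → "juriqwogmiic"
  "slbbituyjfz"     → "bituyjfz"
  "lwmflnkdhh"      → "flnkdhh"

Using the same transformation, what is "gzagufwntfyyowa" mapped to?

In each case the input is transformed by: delete the first 3 characters.
On "gzagufwntfyyowa" that produces "gufwntfyyowa".

gufwntfyyowa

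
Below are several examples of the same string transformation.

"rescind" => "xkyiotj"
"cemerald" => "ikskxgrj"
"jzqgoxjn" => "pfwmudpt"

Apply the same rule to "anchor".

Rule — shift every letter 6 places forward in the alphabet (wrapping around).
Doing the same to "anchor": "gtinux".

gtinux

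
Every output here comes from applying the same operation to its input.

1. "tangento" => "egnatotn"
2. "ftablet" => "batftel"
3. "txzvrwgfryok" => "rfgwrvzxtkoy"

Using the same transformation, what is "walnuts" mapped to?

nlawstu

Looking at the pairs, the operation is to reverse the string, then move the first 3 characters to the end (rotate left by 3).
"walnuts" → "stunlaw" → "nlawstu".
(Check on "ftablet": → "telbatf" → "batftel" ✓)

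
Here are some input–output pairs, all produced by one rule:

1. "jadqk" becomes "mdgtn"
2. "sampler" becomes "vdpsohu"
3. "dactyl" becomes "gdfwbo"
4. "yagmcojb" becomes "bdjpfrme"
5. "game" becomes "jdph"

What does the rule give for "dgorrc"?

Looking at the pairs, the operation is to shift every letter 3 places forward in the alphabet (wrapping around).
On "dgorrc" that produces "gjruuf".

gjruuf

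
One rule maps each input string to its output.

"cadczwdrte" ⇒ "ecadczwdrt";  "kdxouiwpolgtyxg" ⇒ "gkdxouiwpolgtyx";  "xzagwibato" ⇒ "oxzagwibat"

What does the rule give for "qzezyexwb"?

bqzezyexw

Rule — move the last character to the front.
"qzezyexwb" → "bqzezyexw".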